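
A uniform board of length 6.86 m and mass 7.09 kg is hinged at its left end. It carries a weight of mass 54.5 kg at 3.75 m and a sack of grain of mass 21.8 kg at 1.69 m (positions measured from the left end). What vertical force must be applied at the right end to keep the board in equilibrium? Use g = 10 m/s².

F ≈ 387 N

Sum moments about the left end (the unknown pivot reaction has zero arm there).
Beam weight: 7.09 × 10 = 70.9 N down at 3.43 m → arm 3.43 m, τ = 70.9 × 3.43 = 243.2 N·m clockwise.
Weight: 54.5 × 10 = 545 N down at 3.75 m → arm 3.75 m, τ = 545 × 3.75 = 2044 N·m clockwise.
Sack of grain: 21.8 × 10 = 218 N down at 1.69 m → arm 1.69 m, τ = 218 × 1.69 = 368.4 N·m clockwise.
Net moment of the loads = 2656 N·m clockwise.
The upward force F acts at the right end, arm 6.86 m, giving F × 6.86 counterclockwise.
Balancing moments: F × 6.86 = 2656, giving F = 2656 / 6.86 = 387 N.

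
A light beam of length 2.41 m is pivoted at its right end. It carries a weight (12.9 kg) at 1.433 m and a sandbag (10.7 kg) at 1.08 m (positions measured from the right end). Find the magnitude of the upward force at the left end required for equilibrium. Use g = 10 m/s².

F ≈ 125 N

Choose the right end as the axis so the unknown pivot reaction has zero arm there.
Weight: 12.9 × 10 = 129 N down at 1.433 m → arm 1.433 m, τ = 129 × 1.433 = 184.9 N·m counterclockwise.
Sandbag: 10.7 × 10 = 107 N down at 1.08 m → arm 1.08 m, τ = 107 × 1.08 = 115.6 N·m counterclockwise.
Net moment of the loads = 300.5 N·m counterclockwise.
The upward force F acts at the left end, arm 2.41 m, giving F × 2.41 clockwise.
Setting net torque to zero: F × 2.41 = 300.5 → F = 300.5 / 2.41 = 125 N.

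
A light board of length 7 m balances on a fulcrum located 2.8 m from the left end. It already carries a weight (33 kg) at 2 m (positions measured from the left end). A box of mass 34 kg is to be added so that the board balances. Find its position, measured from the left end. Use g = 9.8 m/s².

x ≈ 3.58 m from the left end

Choose the fulcrum (at 2.8 m from the left end) as the axis so the support reaction has zero arm there.
Weight: 33 × 9.8 = 323.4 N down at 2 m → arm 0.8 m, τ = 323.4 × 0.8 = 258.7 N·m counterclockwise.
Net moment of existing loads = 258.7 N·m counterclockwise.
The box weighs 34 × 9.8 = 333.2 N and must supply an equal clockwise moment, so its lever arm about the fulcrum is 258.7 / 333.2 = 0.776 m.
That puts it at 2.8 + 0.776 = 3.58 m from the left end.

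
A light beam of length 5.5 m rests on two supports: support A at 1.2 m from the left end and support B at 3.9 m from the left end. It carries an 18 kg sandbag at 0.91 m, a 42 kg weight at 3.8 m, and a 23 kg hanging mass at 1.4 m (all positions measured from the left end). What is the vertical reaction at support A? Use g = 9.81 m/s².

Sum moments about support B (its reaction then has zero moment arm).
Sandbag: 18 × 9.81 = 176.6 N down at 0.91 m → arm 2.99 m, τ = 176.6 × 2.99 = 528 N·m counterclockwise.
Weight: 42 × 9.81 = 412 N down at 3.8 m → arm 0.1 m, τ = 412 × 0.1 = 41.2 N·m counterclockwise.
Hanging mass: 23 × 9.81 = 225.6 N down at 1.4 m → arm 2.5 m, τ = 225.6 × 2.5 = 564 N·m counterclockwise.
Net load moment about support B = 1133 N·m counterclockwise.
Reaction R at support A is upward at 1.2 m, arm 2.7 m → moment R × 2.7 clockwise.
Στ = 0 ⇒ R × 2.7 = 1133 ⇒ R = 420 N.

R_A ≈ 420 N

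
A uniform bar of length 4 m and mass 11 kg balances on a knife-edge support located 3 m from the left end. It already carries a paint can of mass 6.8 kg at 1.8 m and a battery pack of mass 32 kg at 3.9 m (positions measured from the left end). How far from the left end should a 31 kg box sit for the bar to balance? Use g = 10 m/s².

Sum moments about the knife-edge support (at 3 m from the left end) (the support reaction has zero arm there).
Beam weight: 11 × 10 = 110 N down at 2 m → arm 1 m, τ = 110 × 1 = 110 N·m counterclockwise.
Paint can: 6.8 × 10 = 68 N down at 1.8 m → arm 1.2 m, τ = 68 × 1.2 = 81.6 N·m counterclockwise.
Battery pack: 32 × 10 = 320 N down at 3.9 m → arm 0.9 m, τ = 320 × 0.9 = 288 N·m clockwise.
Net moment of existing loads = 96.4 N·m clockwise.
The box weighs 31 × 10 = 310 N and must supply an equal counterclockwise moment, so its lever arm about the knife-edge support is 96.4 / 310 = 0.311 m.
That puts it at 3 − 0.311 = 2.69 m from the left end.

x ≈ 2.69 m from the left end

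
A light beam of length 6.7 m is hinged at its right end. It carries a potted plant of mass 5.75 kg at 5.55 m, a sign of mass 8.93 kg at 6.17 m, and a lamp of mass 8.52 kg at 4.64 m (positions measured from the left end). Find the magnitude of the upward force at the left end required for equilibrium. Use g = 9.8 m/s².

F ≈ 42.3 N

Taking torques about the right end:
Potted plant: 5.75 × 9.8 = 56.35 N down at 5.55 m → arm 1.15 m, τ = 56.35 × 1.15 = 64.8 N·m counterclockwise.
Sign: 8.93 × 9.8 = 87.51 N down at 6.17 m → arm 0.53 m, τ = 87.51 × 0.53 = 46.38 N·m counterclockwise.
Lamp: 8.52 × 9.8 = 83.5 N down at 4.64 m → arm 2.06 m, τ = 83.5 × 2.06 = 172 N·m counterclockwise.
Net moment of the loads = 283.2 N·m counterclockwise.
The upward force F acts at the left end, arm 6.7 m, giving F × 6.7 clockwise.
Στ = 0 ⇒ F × 6.7 = 283.2 ⇒ F = 283.2 / 6.7 = 42.3 N.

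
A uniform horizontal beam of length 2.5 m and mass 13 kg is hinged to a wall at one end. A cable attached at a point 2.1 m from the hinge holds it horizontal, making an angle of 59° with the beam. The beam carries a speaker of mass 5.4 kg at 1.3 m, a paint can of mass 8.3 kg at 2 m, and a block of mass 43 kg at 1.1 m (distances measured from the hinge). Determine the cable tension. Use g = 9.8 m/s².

Choose the hinge as the axis so the unknown hinge reaction has zero arm there.
Beam weight: 13 × 9.8 = 127.4 N down at 1.25 m → arm 1.25 m, τ = 127.4 × 1.25 = 159.2 N·m clockwise.
Speaker: 5.4 × 9.8 = 52.92 N down at 1.3 m → arm 1.3 m, τ = 52.92 × 1.3 = 68.8 N·m clockwise.
Paint can: 8.3 × 9.8 = 81.34 N down at 2 m → arm 2 m, τ = 81.34 × 2 = 162.7 N·m clockwise.
Block: 43 × 9.8 = 421.4 N down at 1.1 m → arm 1.1 m, τ = 421.4 × 1.1 = 463.5 N·m clockwise.
Total clockwise load moment = 854.2 N·m.
The cable tension T acts at 2.1 m; only its component perpendicular to the beam, T sinθ, produces torque. sin 59° = 0.8572.
For rotational equilibrium, T × 2.1 × 0.8572 = 854.2, so T = 854.2 / 1.8 = 475 N.

T ≈ 475 N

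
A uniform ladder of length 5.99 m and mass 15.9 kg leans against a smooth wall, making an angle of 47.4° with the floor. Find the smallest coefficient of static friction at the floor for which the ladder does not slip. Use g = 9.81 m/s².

Choose the foot of the ladder as the axis so the floor normal and friction both act there and drop out.
Ladder weight 15.9×9.81 = 156 N acts at 2.995 m along the ladder; its horizontal arm is 2.995·cos47.4° = 2.027 m → τ = 316.2 N·m clockwise.
Wall normal N acts horizontally at the top; its moment arm is the height L sinθ = 5.99·sin47.4° = 4.409 m, counterclockwise.
Στ = 0 ⇒ N × 4.409 = 316.2 ⇒ N = 71.72 N.
ΣFx = 0 ⇒ f = N_wall = 71.72 N. ΣFy = 0 ⇒ N_floor = 156 N.
μ_min = f / N_floor = 71.72 / 156 = 0.46.

μ_min ≈ 0.46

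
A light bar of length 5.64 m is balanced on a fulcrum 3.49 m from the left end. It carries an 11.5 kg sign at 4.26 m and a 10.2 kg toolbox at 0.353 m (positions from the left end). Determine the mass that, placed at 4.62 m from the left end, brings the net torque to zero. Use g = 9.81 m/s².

Sum moments about the fulcrum (at 3.49 m from the left end) (the support reaction has zero arm there).
Sign: 11.5 × 9.81 = 112.8 N down at 4.26 m → arm 0.77 m, τ = 112.8 × 0.77 = 86.86 N·m clockwise.
Toolbox: 10.2 × 9.81 = 100.1 N down at 0.353 m → arm 3.137 m, τ = 100.1 × 3.137 = 314 N·m counterclockwise.
Net moment of known loads = 227.1 N·m counterclockwise.
An unknown mass m at 4.62 m has arm 1.13 m; its moment is m·g·1.13 clockwise.
Στ = 0 ⇒ m × 9.81 × 1.13 = 227.1 ⇒ m = 227.1 / (9.81 × 1.13) = 20.5 kg.

m ≈ 20.5 kg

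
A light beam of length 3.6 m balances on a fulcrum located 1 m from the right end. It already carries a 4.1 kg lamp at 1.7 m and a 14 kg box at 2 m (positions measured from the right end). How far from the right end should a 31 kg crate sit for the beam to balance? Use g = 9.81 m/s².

Sum moments about the fulcrum (at 1 m from the right end) (the support reaction has zero arm there).
Lamp: 4.1 × 9.81 = 40.22 N down at 1.7 m → arm 0.7 m, τ = 40.22 × 0.7 = 28.15 N·m counterclockwise.
Box: 14 × 9.81 = 137.3 N down at 2 m → arm 1 m, τ = 137.3 × 1 = 137.3 N·m counterclockwise.
Net moment of existing loads = 165.5 N·m counterclockwise.
The crate weighs 31 × 9.81 = 304.1 N and must supply an equal clockwise moment, so its lever arm about the fulcrum is 165.5 / 304.1 = 0.544 m.
That puts it at 1 − 0.544 = 0.456 m from the right end.

x ≈ 0.456 m from the right end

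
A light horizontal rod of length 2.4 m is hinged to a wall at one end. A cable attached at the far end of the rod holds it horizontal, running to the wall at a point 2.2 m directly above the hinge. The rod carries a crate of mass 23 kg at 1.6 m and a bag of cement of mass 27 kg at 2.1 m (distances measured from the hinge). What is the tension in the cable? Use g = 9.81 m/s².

T ≈ 566 N

Taking torques about the hinge:
Crate: 23 × 9.81 = 225.6 N down at 1.6 m → arm 1.6 m, τ = 225.6 × 1.6 = 361 N·m clockwise.
Bag of cement: 27 × 9.81 = 264.9 N down at 2.1 m → arm 2.1 m, τ = 264.9 × 2.1 = 556.3 N·m clockwise.
Total clockwise load moment = 917.3 N·m.
The cable tension T acts at 2.4 m; only its component perpendicular to the rod, T sinθ, produces torque. sinθ = h/√(h²+d²) = 2.2/√(2.2²+2.4²) = 0.6757.
Balancing moments: T × 2.4 × 0.6757 = 917.3, giving T = 917.3 / 1.622 = 566 N.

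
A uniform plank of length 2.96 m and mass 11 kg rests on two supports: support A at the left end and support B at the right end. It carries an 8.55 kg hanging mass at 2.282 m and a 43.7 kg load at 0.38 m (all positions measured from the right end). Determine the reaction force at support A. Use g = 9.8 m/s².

R_A ≈ 173 N

Taking torques about support B:
Beam weight: 11 × 9.8 = 107.8 N down at 1.48 m → arm 1.48 m, τ = 107.8 × 1.48 = 159.5 N·m counterclockwise.
Hanging mass: 8.55 × 9.8 = 83.79 N down at 2.282 m → arm 2.282 m, τ = 83.79 × 2.282 = 191.2 N·m counterclockwise.
Load: 43.7 × 9.8 = 428.3 N down at 0.38 m → arm 0.38 m, τ = 428.3 × 0.38 = 162.8 N·m counterclockwise.
Net load moment about support B = 513.5 N·m counterclockwise.
Reaction R at support A is upward at 2.96 m, arm 2.96 m → moment R × 2.96 clockwise.
Balancing moments: R × 2.96 = 513.5, giving R = 173 N.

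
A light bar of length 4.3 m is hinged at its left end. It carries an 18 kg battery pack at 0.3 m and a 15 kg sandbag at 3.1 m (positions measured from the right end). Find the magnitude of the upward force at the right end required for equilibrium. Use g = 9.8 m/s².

F ≈ 205 N

Sum moments about the left end (the unknown pivot reaction has zero arm there).
Battery pack: 18 × 9.8 = 176.4 N down at 0.3 m → arm 4 m, τ = 176.4 × 4 = 705.6 N·m clockwise.
Sandbag: 15 × 9.8 = 147 N down at 3.1 m → arm 1.2 m, τ = 147 × 1.2 = 176.4 N·m clockwise.
Net moment of the loads = 882 N·m clockwise.
The upward force F acts at the right end, arm 4.3 m, giving F × 4.3 counterclockwise.
Balancing moments: F × 4.3 = 882, giving F = 882 / 4.3 = 205 N.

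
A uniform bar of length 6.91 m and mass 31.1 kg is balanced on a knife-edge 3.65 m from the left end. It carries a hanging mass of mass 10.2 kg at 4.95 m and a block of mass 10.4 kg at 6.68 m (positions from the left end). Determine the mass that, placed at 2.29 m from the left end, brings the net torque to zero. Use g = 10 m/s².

Take moments about the knife-edge (at 3.65 m from the left end).
Beam weight: 31.1 × 10 = 311 N down at 3.455 m → arm 0.195 m, τ = 311 × 0.195 = 60.65 N·m counterclockwise.
Hanging mass: 10.2 × 10 = 102 N down at 4.95 m → arm 1.3 m, τ = 102 × 1.3 = 132.6 N·m clockwise.
Block: 10.4 × 10 = 104 N down at 6.68 m → arm 3.03 m, τ = 104 × 3.03 = 315.1 N·m clockwise.
Net moment of known loads = 387.1 N·m clockwise.
An unknown mass m at 2.29 m has arm 1.36 m; its moment is m·g·1.36 counterclockwise.
Setting net torque to zero: m × 10 × 1.36 = 387.1 → m = 387.1 / (10 × 1.36) = 28.5 kg.

m ≈ 28.5 kg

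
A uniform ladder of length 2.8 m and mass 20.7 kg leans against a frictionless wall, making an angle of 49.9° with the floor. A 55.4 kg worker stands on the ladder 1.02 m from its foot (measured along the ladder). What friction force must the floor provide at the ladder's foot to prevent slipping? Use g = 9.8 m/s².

Choose the foot of the ladder as the axis so the floor normal and friction both act there and drop out.
Ladder weight 20.7×9.8 = 202.9 N acts at 1.4 m along the ladder; its horizontal arm is 1.4·cos49.9° = 0.9018 m → τ = 183 N·m clockwise.
Worker: 55.4×9.8 = 542.9 N at 1.02 m → arm 0.657 m → τ = 356.7 N·m clockwise.
Wall normal N acts horizontally at the top; its moment arm is the height L sinθ = 2.8·sin49.9° = 2.142 m, counterclockwise.
Στ = 0 ⇒ N × 2.142 = 539.7 ⇒ N = 252 N.
ΣFx = 0: friction at the foot balances the wall's push, so f = N_wall = 252 N.

f ≈ 252 N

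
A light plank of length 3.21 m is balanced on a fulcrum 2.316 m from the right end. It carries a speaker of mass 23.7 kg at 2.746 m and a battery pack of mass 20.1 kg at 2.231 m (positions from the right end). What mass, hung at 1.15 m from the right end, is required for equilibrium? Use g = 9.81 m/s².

About the fulcrum (at 2.316 m from the right end):
Speaker: 23.7 × 9.81 = 232.5 N down at 2.746 m → arm 0.43 m, τ = 232.5 × 0.43 = 99.97 N·m counterclockwise.
Battery pack: 20.1 × 9.81 = 197.2 N down at 2.231 m → arm 0.085 m, τ = 197.2 × 0.085 = 16.76 N·m clockwise.
Net moment of known loads = 83.21 N·m counterclockwise.
An unknown mass m at 1.15 m has arm 1.166 m; its moment is m·g·1.166 clockwise.
For rotational equilibrium, m × 9.81 × 1.166 = 83.21, so m = 83.21 / (9.81 × 1.166) = 7.27 kg.

m ≈ 7.27 kg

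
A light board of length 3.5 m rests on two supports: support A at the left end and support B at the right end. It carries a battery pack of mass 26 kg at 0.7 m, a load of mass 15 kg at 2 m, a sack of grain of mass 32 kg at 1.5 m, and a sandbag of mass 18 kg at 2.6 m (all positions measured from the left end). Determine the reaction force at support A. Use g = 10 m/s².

Taking torques about support B:
Battery pack: 26 × 10 = 260 N down at 0.7 m → arm 2.8 m, τ = 260 × 2.8 = 728 N·m counterclockwise.
Load: 15 × 10 = 150 N down at 2 m → arm 1.5 m, τ = 150 × 1.5 = 225 N·m counterclockwise.
Sack of grain: 32 × 10 = 320 N down at 1.5 m → arm 2 m, τ = 320 × 2 = 640 N·m counterclockwise.
Sandbag: 18 × 10 = 180 N down at 2.6 m → arm 0.9 m, τ = 180 × 0.9 = 162 N·m counterclockwise.
Net load moment about support B = 1755 N·m counterclockwise.
Reaction R at support A is upward at 0 m, arm 3.5 m → moment R × 3.5 clockwise.
Setting net torque to zero: R × 3.5 = 1755 → R = 501 N.

R_A ≈ 501 N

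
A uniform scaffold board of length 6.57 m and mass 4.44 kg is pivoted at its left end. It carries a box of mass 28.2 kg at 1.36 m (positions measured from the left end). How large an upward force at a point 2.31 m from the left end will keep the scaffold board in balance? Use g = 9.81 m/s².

Sum moments about the left end (the unknown pivot reaction has zero arm there).
Beam weight: 4.44 × 9.81 = 43.56 N down at 3.285 m → arm 3.285 m, τ = 43.56 × 3.285 = 143.1 N·m clockwise.
Box: 28.2 × 9.81 = 276.6 N down at 1.36 m → arm 1.36 m, τ = 276.6 × 1.36 = 376.2 N·m clockwise.
Net moment of the loads = 519.3 N·m clockwise.
The upward force F acts at a point 2.31 m from the left end, arm 2.31 m, giving F × 2.31 counterclockwise.
For rotational equilibrium, F × 2.31 = 519.3, so F = 519.3 / 2.31 = 225 N.

F ≈ 225 N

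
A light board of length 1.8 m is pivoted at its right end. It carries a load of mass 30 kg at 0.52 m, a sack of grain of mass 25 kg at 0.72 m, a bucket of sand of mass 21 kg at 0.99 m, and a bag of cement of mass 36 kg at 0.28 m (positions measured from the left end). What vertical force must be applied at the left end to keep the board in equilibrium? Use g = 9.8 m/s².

F ≈ 747 N

Take moments about the right end.
Load: 30 × 9.8 = 294 N down at 0.52 m → arm 1.28 m, τ = 294 × 1.28 = 376.3 N·m counterclockwise.
Sack of grain: 25 × 9.8 = 245 N down at 0.72 m → arm 1.08 m, τ = 245 × 1.08 = 264.6 N·m counterclockwise.
Bucket of sand: 21 × 9.8 = 205.8 N down at 0.99 m → arm 0.81 m, τ = 205.8 × 0.81 = 166.7 N·m counterclockwise.
Bag of cement: 36 × 9.8 = 352.8 N down at 0.28 m → arm 1.52 m, τ = 352.8 × 1.52 = 536.3 N·m counterclockwise.
Net moment of the loads = 1344 N·m counterclockwise.
The upward force F acts at the left end, arm 1.8 m, giving F × 1.8 clockwise.
Στ = 0 ⇒ F × 1.8 = 1344 ⇒ F = 1344 / 1.8 = 747 N.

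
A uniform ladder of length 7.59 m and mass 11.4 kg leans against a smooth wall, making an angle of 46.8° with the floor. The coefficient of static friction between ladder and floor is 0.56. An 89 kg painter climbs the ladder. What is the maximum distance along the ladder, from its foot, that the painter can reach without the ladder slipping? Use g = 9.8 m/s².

d ≈ 4.62 m

Take moments about the foot of the ladder.
Ladder weight 11.4×9.8 = 111.7 N acts at 3.795 m along the ladder; its horizontal arm is 3.795·cos46.8° = 2.598 m → τ = 290.2 N·m clockwise.
Painter weight 89×9.8 = 872.2 N at distance d → arm d·cos46.8° → τ = 872.2·d·0.6845 clockwise.
Wall normal N at the top has arm L sinθ = 5.533 m counterclockwise, so Στ = 0 gives N·5.533 = 290.2 + 597·d.
ΣFy = 0 ⇒ N_floor = 983.9 N, so the maximum friction is μ_s·N_floor = 0.56×983.9 = 551 N. ΣFx = 0 ⇒ N_wall = f, so at the slipping point N = 551 N.
Substituting: 551×5.533 = 290.2 + 597·d ⇒ d = (3049 − 290.2) / 597 = 4.62 m.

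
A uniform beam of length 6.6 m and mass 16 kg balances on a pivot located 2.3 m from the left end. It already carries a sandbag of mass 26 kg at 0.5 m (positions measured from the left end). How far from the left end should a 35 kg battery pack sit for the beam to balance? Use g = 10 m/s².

Take moments about the pivot (at 2.3 m from the left end).
Beam weight: 16 × 10 = 160 N down at 3.3 m → arm 1 m, τ = 160 × 1 = 160 N·m clockwise.
Sandbag: 26 × 10 = 260 N down at 0.5 m → arm 1.8 m, τ = 260 × 1.8 = 468 N·m counterclockwise.
Net moment of existing loads = 308 N·m counterclockwise.
The battery pack weighs 35 × 10 = 350 N and must supply an equal clockwise moment, so its lever arm about the pivot is 308 / 350 = 0.88 m.
That puts it at 2.3 + 0.88 = 3.18 m from the left end.

x ≈ 3.18 m from the left end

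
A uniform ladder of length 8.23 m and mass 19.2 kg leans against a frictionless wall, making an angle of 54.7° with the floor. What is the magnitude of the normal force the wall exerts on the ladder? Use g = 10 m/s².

N_wall ≈ 68 N

Sum moments about the foot of the ladder (the floor normal and friction both act there and drop out).
Ladder weight 19.2×10 = 192 N acts at 4.115 m along the ladder; its horizontal arm is 4.115·cos54.7° = 2.378 m → τ = 456.6 N·m clockwise.
Wall normal N acts horizontally at the top; its moment arm is the height L sinθ = 8.23·sin54.7° = 6.717 m, counterclockwise.
Setting net torque to zero: N × 6.717 = 456.6 → N = 68 N.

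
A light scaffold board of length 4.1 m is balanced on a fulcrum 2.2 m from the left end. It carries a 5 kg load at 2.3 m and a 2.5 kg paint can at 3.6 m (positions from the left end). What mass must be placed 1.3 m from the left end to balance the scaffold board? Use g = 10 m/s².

m ≈ 4.44 kg

Choose the fulcrum (at 2.2 m from the left end) as the axis so the support reaction has zero arm there.
Load: 5 × 10 = 50 N down at 2.3 m → arm 0.1 m, τ = 50 × 0.1 = 5 N·m clockwise.
Paint can: 2.5 × 10 = 25 N down at 3.6 m → arm 1.4 m, τ = 25 × 1.4 = 35 N·m clockwise.
Net moment of known loads = 40 N·m clockwise.
An unknown mass m at 1.3 m has arm 0.9 m; its moment is m·g·0.9 counterclockwise.
Setting net torque to zero: m × 10 × 0.9 = 40 → m = 40 / (10 × 0.9) = 4.44 kg.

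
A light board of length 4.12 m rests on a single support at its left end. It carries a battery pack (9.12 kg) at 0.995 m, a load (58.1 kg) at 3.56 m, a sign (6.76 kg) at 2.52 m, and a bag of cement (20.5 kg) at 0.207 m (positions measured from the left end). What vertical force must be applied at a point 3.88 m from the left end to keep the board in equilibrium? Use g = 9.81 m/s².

F ≈ 600 N

Choose the left end as the axis so the unknown pivot reaction has zero arm there.
Battery pack: 9.12 × 9.81 = 89.47 N down at 0.995 m → arm 0.995 m, τ = 89.47 × 0.995 = 89.02 N·m clockwise.
Load: 58.1 × 9.81 = 570 N down at 3.56 m → arm 3.56 m, τ = 570 × 3.56 = 2029 N·m clockwise.
Sign: 6.76 × 9.81 = 66.32 N down at 2.52 m → arm 2.52 m, τ = 66.32 × 2.52 = 167.1 N·m clockwise.
Bag of cement: 20.5 × 9.81 = 201.1 N down at 0.207 m → arm 0.207 m, τ = 201.1 × 0.207 = 41.63 N·m clockwise.
Net moment of the loads = 2327 N·m clockwise.
The upward force F acts at a point 3.88 m from the left end, arm 3.88 m, giving F × 3.88 counterclockwise.
Setting net torque to zero: F × 3.88 = 2327 → F = 2327 / 3.88 = 600 N.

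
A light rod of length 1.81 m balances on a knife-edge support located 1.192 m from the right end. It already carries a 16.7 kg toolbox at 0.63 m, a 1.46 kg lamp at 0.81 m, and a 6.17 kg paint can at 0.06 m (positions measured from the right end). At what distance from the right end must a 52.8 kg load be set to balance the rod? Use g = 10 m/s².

Sum moments about the knife-edge support (at 1.192 m from the right end) (the support reaction has zero arm there).
Toolbox: 16.7 × 10 = 167 N down at 0.63 m → arm 0.562 m, τ = 167 × 0.562 = 93.85 N·m clockwise.
Lamp: 1.46 × 10 = 14.6 N down at 0.81 m → arm 0.382 m, τ = 14.6 × 0.382 = 5.577 N·m clockwise.
Paint can: 6.17 × 10 = 61.7 N down at 0.06 m → arm 1.132 m, τ = 61.7 × 1.132 = 69.84 N·m clockwise.
Net moment of existing loads = 169.3 N·m clockwise.
The load weighs 52.8 × 10 = 528 N and must supply an equal counterclockwise moment, so its lever arm about the knife-edge support is 169.3 / 528 = 0.321 m.
That puts it at 1.192 + 0.321 = 1.51 m from the right end.

x ≈ 1.51 m from the right end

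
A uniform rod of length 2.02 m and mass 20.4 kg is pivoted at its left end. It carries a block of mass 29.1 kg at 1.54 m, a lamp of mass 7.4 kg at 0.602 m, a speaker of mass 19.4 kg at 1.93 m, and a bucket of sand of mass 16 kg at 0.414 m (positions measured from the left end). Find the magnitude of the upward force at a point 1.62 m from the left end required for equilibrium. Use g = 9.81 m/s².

Sum moments about the left end (the unknown pivot reaction has zero arm there).
Beam weight: 20.4 × 9.81 = 200.1 N down at 1.01 m → arm 1.01 m, τ = 200.1 × 1.01 = 202.1 N·m clockwise.
Block: 29.1 × 9.81 = 285.5 N down at 1.54 m → arm 1.54 m, τ = 285.5 × 1.54 = 439.7 N·m clockwise.
Lamp: 7.4 × 9.81 = 72.59 N down at 0.602 m → arm 0.602 m, τ = 72.59 × 0.602 = 43.7 N·m clockwise.
Speaker: 19.4 × 9.81 = 190.3 N down at 1.93 m → arm 1.93 m, τ = 190.3 × 1.93 = 367.3 N·m clockwise.
Bucket of sand: 16 × 9.81 = 157 N down at 0.414 m → arm 0.414 m, τ = 157 × 0.414 = 65 N·m clockwise.
Net moment of the loads = 1118 N·m clockwise.
The upward force F acts at a point 1.62 m from the left end, arm 1.62 m, giving F × 1.62 counterclockwise.
For rotational equilibrium, F × 1.62 = 1118, so F = 1118 / 1.62 = 690 N.

F ≈ 690 N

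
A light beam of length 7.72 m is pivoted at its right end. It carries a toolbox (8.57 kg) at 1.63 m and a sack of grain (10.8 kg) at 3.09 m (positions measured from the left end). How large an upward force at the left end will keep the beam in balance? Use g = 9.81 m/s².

Take moments about the right end.
Toolbox: 8.57 × 9.81 = 84.07 N down at 1.63 m → arm 6.09 m, τ = 84.07 × 6.09 = 512 N·m counterclockwise.
Sack of grain: 10.8 × 9.81 = 105.9 N down at 3.09 m → arm 4.63 m, τ = 105.9 × 4.63 = 490.3 N·m counterclockwise.
Net moment of the loads = 1002 N·m counterclockwise.
The upward force F acts at the left end, arm 7.72 m, giving F × 7.72 clockwise.
Balancing moments: F × 7.72 = 1002, giving F = 1002 / 7.72 = 130 N.

F ≈ 130 N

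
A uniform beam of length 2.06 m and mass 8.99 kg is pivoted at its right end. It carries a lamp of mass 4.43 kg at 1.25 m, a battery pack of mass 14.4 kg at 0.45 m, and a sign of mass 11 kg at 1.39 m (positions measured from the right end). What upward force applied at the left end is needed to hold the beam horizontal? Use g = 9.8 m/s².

F ≈ 174 N

Taking torques about the right end:
Beam weight: 8.99 × 9.8 = 88.1 N down at 1.03 m → arm 1.03 m, τ = 88.1 × 1.03 = 90.74 N·m counterclockwise.
Lamp: 4.43 × 9.8 = 43.41 N down at 1.25 m → arm 1.25 m, τ = 43.41 × 1.25 = 54.26 N·m counterclockwise.
Battery pack: 14.4 × 9.8 = 141.1 N down at 0.45 m → arm 0.45 m, τ = 141.1 × 0.45 = 63.49 N·m counterclockwise.
Sign: 11 × 9.8 = 107.8 N down at 1.39 m → arm 1.39 m, τ = 107.8 × 1.39 = 149.8 N·m counterclockwise.
Net moment of the loads = 358.3 N·m counterclockwise.
The upward force F acts at the left end, arm 2.06 m, giving F × 2.06 clockwise.
Setting net torque to zero: F × 2.06 = 358.3 → F = 358.3 / 2.06 = 174 N.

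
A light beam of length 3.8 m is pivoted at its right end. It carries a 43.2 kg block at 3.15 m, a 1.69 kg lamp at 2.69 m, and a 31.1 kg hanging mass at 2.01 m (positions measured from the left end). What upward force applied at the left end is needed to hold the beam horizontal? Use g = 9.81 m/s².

F ≈ 221 N

Choose the right end as the axis so the unknown pivot reaction has zero arm there.
Block: 43.2 × 9.81 = 423.8 N down at 3.15 m → arm 0.65 m, τ = 423.8 × 0.65 = 275.5 N·m counterclockwise.
Lamp: 1.69 × 9.81 = 16.58 N down at 2.69 m → arm 1.11 m, τ = 16.58 × 1.11 = 18.4 N·m counterclockwise.
Hanging mass: 31.1 × 9.81 = 305.1 N down at 2.01 m → arm 1.79 m, τ = 305.1 × 1.79 = 546.1 N·m counterclockwise.
Net moment of the loads = 840 N·m counterclockwise.
The upward force F acts at the left end, arm 3.8 m, giving F × 3.8 clockwise.
Balancing moments: F × 3.8 = 840, giving F = 840 / 3.8 = 221 N.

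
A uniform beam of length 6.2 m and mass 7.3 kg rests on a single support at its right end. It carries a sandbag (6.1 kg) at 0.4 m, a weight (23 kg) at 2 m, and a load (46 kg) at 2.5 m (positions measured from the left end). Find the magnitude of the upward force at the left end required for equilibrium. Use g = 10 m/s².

Choose the right end as the axis so the unknown pivot reaction has zero arm there.
Beam weight: 7.3 × 10 = 73 N down at 3.1 m → arm 3.1 m, τ = 73 × 3.1 = 226.3 N·m counterclockwise.
Sandbag: 6.1 × 10 = 61 N down at 0.4 m → arm 5.8 m, τ = 61 × 5.8 = 353.8 N·m counterclockwise.
Weight: 23 × 10 = 230 N down at 2 m → arm 4.2 m, τ = 230 × 4.2 = 966 N·m counterclockwise.
Load: 46 × 10 = 460 N down at 2.5 m → arm 3.7 m, τ = 460 × 3.7 = 1702 N·m counterclockwise.
Net moment of the loads = 3248 N·m counterclockwise.
The upward force F acts at the left end, arm 6.2 m, giving F × 6.2 clockwise.
Setting net torque to zero: F × 6.2 = 3248 → F = 3248 / 6.2 = 524 N.

F ≈ 524 N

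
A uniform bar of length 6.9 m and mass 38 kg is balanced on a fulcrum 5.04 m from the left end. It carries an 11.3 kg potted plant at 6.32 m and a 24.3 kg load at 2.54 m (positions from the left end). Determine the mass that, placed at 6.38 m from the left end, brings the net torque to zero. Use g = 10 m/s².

m ≈ 79.6 kg

Take moments about the fulcrum (at 5.04 m from the left end).
Beam weight: 38 × 10 = 380 N down at 3.45 m → arm 1.59 m, τ = 380 × 1.59 = 604.2 N·m counterclockwise.
Potted plant: 11.3 × 10 = 113 N down at 6.32 m → arm 1.28 m, τ = 113 × 1.28 = 144.6 N·m clockwise.
Load: 24.3 × 10 = 243 N down at 2.54 m → arm 2.5 m, τ = 243 × 2.5 = 607.5 N·m counterclockwise.
Net moment of known loads = 1067 N·m counterclockwise.
An unknown mass m at 6.38 m has arm 1.34 m; its moment is m·g·1.34 clockwise.
For rotational equilibrium, m × 10 × 1.34 = 1067, so m = 1067 / (10 × 1.34) = 79.6 kg.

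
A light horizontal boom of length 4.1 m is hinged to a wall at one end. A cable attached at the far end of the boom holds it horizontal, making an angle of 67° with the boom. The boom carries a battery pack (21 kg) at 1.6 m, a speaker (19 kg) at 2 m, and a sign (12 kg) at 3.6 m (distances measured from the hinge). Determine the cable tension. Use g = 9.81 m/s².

Take moments about the hinge.
Battery pack: 21 × 9.81 = 206 N down at 1.6 m → arm 1.6 m, τ = 206 × 1.6 = 329.6 N·m clockwise.
Speaker: 19 × 9.81 = 186.4 N down at 2 m → arm 2 m, τ = 186.4 × 2 = 372.8 N·m clockwise.
Sign: 12 × 9.81 = 117.7 N down at 3.6 m → arm 3.6 m, τ = 117.7 × 3.6 = 423.7 N·m clockwise.
Total clockwise load moment = 1126 N·m.
The cable tension T acts at 4.1 m; only its component perpendicular to the boom, T sinθ, produces torque. sin 67° = 0.9205.
Balancing moments: T × 4.1 × 0.9205 = 1126, giving T = 1126 / 3.774 = 298 N.

T ≈ 298 N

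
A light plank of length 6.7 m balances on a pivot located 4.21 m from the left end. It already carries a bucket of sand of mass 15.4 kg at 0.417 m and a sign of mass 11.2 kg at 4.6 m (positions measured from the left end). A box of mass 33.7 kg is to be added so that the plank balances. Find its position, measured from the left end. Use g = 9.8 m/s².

Take moments about the pivot (at 4.21 m from the left end).
Bucket of sand: 15.4 × 9.8 = 150.9 N down at 0.417 m → arm 3.793 m, τ = 150.9 × 3.793 = 572.4 N·m counterclockwise.
Sign: 11.2 × 9.8 = 109.8 N down at 4.6 m → arm 0.39 m, τ = 109.8 × 0.39 = 42.82 N·m clockwise.
Net moment of existing loads = 529.6 N·m counterclockwise.
The box weighs 33.7 × 9.8 = 330.3 N and must supply an equal clockwise moment, so its lever arm about the pivot is 529.6 / 330.3 = 1.6 m.
That puts it at 4.21 + 1.6 = 5.81 m from the left end.

x ≈ 5.81 m from the left end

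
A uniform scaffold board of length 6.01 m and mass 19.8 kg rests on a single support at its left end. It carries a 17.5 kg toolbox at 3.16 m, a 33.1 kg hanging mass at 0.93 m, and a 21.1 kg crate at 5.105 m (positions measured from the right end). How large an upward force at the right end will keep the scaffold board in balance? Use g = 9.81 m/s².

F ≈ 484 N

About the left end:
Beam weight: 19.8 × 9.81 = 194.2 N down at 3.005 m → arm 3.005 m, τ = 194.2 × 3.005 = 583.6 N·m clockwise.
Toolbox: 17.5 × 9.81 = 171.7 N down at 3.16 m → arm 2.85 m, τ = 171.7 × 2.85 = 489.3 N·m clockwise.
Hanging mass: 33.1 × 9.81 = 324.7 N down at 0.93 m → arm 5.08 m, τ = 324.7 × 5.08 = 1649 N·m clockwise.
Crate: 21.1 × 9.81 = 207 N down at 5.105 m → arm 0.905 m, τ = 207 × 0.905 = 187.3 N·m clockwise.
Net moment of the loads = 2909 N·m clockwise.
The upward force F acts at the right end, arm 6.01 m, giving F × 6.01 counterclockwise.
Στ = 0 ⇒ F × 6.01 = 2909 ⇒ F = 2909 / 6.01 = 484 N.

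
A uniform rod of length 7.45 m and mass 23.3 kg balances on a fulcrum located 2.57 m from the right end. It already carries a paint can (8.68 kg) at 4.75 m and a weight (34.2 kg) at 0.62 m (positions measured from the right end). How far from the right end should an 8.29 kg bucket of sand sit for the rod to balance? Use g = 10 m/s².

Take moments about the fulcrum (at 2.57 m from the right end).
Beam weight: 23.3 × 10 = 233 N down at 3.725 m → arm 1.155 m, τ = 233 × 1.155 = 269.1 N·m counterclockwise.
Paint can: 8.68 × 10 = 86.8 N down at 4.75 m → arm 2.18 m, τ = 86.8 × 2.18 = 189.2 N·m counterclockwise.
Weight: 34.2 × 10 = 342 N down at 0.62 m → arm 1.95 m, τ = 342 × 1.95 = 666.9 N·m clockwise.
Net moment of existing loads = 208.6 N·m clockwise.
The bucket of sand weighs 8.29 × 10 = 82.9 N and must supply an equal counterclockwise moment, so its lever arm about the fulcrum is 208.6 / 82.9 = 2.52 m.
That puts it at 2.57 + 2.52 = 5.09 m from the right end.

x ≈ 5.09 m from the right end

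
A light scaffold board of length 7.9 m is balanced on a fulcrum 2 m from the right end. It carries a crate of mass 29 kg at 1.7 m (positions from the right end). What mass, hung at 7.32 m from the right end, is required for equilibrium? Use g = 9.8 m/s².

Choose the fulcrum (at 2 m from the right end) as the axis so the support reaction has zero arm there.
Crate: 29 × 9.8 = 284.2 N down at 1.7 m → arm 0.3 m, τ = 284.2 × 0.3 = 85.26 N·m clockwise.
Net moment of known loads = 85.26 N·m clockwise.
An unknown mass m at 7.32 m has arm 5.32 m; its moment is m·g·5.32 counterclockwise.
For rotational equilibrium, m × 9.8 × 5.32 = 85.26, so m = 85.26 / (9.8 × 5.32) = 1.64 kg.

m ≈ 1.64 kg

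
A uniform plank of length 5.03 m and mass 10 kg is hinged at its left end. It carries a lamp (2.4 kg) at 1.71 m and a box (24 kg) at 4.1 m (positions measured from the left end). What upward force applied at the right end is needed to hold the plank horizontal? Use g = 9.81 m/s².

About the left end:
Beam weight: 10 × 9.81 = 98.1 N down at 2.515 m → arm 2.515 m, τ = 98.1 × 2.515 = 246.7 N·m clockwise.
Lamp: 2.4 × 9.81 = 23.54 N down at 1.71 m → arm 1.71 m, τ = 23.54 × 1.71 = 40.25 N·m clockwise.
Box: 24 × 9.81 = 235.4 N down at 4.1 m → arm 4.1 m, τ = 235.4 × 4.1 = 965.1 N·m clockwise.
Net moment of the loads = 1252 N·m clockwise.
The upward force F acts at the right end, arm 5.03 m, giving F × 5.03 counterclockwise.
Στ = 0 ⇒ F × 5.03 = 1252 ⇒ F = 1252 / 5.03 = 249 N.

F ≈ 249 N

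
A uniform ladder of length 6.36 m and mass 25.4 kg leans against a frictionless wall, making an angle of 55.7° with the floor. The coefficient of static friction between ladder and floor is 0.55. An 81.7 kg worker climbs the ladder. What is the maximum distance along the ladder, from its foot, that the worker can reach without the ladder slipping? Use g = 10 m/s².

d ≈ 5.73 m

Take moments about the foot of the ladder.
Ladder weight 25.4×10 = 254 N acts at 3.18 m along the ladder; its horizontal arm is 3.18·cos55.7° = 1.792 m → τ = 455.2 N·m clockwise.
Worker weight 81.7×10 = 817 N at distance d → arm d·cos55.7° → τ = 817·d·0.5635 clockwise.
Wall normal N at the top has arm L sinθ = 5.254 m counterclockwise, so Στ = 0 gives N·5.254 = 455.2 + 460.4·d.
ΣFy = 0 ⇒ N_floor = 1071 N, so the maximum friction is μ_s·N_floor = 0.55×1071 = 589.1 N. ΣFx = 0 ⇒ N_wall = f, so at the slipping point N = 589.1 N.
Substituting: 589.1×5.254 = 455.2 + 460.4·d ⇒ d = (3095 − 455.2) / 460.4 = 5.73 m.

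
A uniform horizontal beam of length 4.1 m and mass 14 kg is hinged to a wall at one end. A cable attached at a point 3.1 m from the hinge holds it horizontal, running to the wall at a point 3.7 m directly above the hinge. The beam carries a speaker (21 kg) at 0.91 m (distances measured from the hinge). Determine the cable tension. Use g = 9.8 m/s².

Take moments about the hinge.
Beam weight: 14 × 9.8 = 137.2 N down at 2.05 m → arm 2.05 m, τ = 137.2 × 2.05 = 281.3 N·m clockwise.
Speaker: 21 × 9.8 = 205.8 N down at 0.91 m → arm 0.91 m, τ = 205.8 × 0.91 = 187.3 N·m clockwise.
Total clockwise load moment = 468.6 N·m.
The cable tension T acts at 3.1 m; only its component perpendicular to the beam, T sinθ, produces torque. sinθ = h/√(h²+d²) = 3.7/√(3.7²+3.1²) = 0.7665.
For rotational equilibrium, T × 3.1 × 0.7665 = 468.6, so T = 468.6 / 2.376 = 197 N.

T ≈ 197 N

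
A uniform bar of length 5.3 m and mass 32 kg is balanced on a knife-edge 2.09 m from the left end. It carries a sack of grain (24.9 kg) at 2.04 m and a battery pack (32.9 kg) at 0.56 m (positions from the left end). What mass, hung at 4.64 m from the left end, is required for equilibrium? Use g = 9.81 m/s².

About the knife-edge (at 2.09 m from the left end):
Beam weight: 32 × 9.81 = 313.9 N down at 2.65 m → arm 0.56 m, τ = 313.9 × 0.56 = 175.8 N·m clockwise.
Sack of grain: 24.9 × 9.81 = 244.3 N down at 2.04 m → arm 0.05 m, τ = 244.3 × 0.05 = 12.22 N·m counterclockwise.
Battery pack: 32.9 × 9.81 = 322.7 N down at 0.56 m → arm 1.53 m, τ = 322.7 × 1.53 = 493.7 N·m counterclockwise.
Net moment of known loads = 330.1 N·m counterclockwise.
An unknown mass m at 4.64 m has arm 2.55 m; its moment is m·g·2.55 clockwise.
Στ = 0 ⇒ m × 9.81 × 2.55 = 330.1 ⇒ m = 330.1 / (9.81 × 2.55) = 13.2 kg.

m ≈ 13.2 kg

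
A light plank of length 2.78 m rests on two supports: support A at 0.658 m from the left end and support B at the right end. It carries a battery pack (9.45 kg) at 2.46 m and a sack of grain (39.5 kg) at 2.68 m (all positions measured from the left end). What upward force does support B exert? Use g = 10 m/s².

R_B ≈ 457 N

Choose support A as the axis so its reaction then has zero moment arm.
Battery pack: 9.45 × 10 = 94.5 N down at 2.46 m → arm 1.802 m, τ = 94.5 × 1.802 = 170.3 N·m clockwise.
Sack of grain: 39.5 × 10 = 395 N down at 2.68 m → arm 2.022 m, τ = 395 × 2.022 = 798.7 N·m clockwise.
Net load moment about support A = 969 N·m clockwise.
Reaction R at support B is upward at 2.78 m, arm 2.122 m → moment R × 2.122 counterclockwise.
Στ = 0 ⇒ R × 2.122 = 969 ⇒ R = 457 N.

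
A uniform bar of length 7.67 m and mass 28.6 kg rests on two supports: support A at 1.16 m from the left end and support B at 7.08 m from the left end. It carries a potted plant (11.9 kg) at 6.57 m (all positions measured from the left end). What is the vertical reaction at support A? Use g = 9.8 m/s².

Taking torques about support B:
Beam weight: 28.6 × 9.8 = 280.3 N down at 3.835 m → arm 3.245 m, τ = 280.3 × 3.245 = 909.6 N·m counterclockwise.
Potted plant: 11.9 × 9.8 = 116.6 N down at 6.57 m → arm 0.51 m, τ = 116.6 × 0.51 = 59.47 N·m counterclockwise.
Net load moment about support B = 969.1 N·m counterclockwise.
Reaction R at support A is upward at 1.16 m, arm 5.92 m → moment R × 5.92 clockwise.
Setting net torque to zero: R × 5.92 = 969.1 → R = 164 N.

R_A ≈ 164 N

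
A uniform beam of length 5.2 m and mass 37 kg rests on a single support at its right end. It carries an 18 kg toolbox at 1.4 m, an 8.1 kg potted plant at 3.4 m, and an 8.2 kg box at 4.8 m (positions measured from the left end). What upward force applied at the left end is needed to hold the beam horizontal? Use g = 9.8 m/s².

About the right end:
Beam weight: 37 × 9.8 = 362.6 N down at 2.6 m → arm 2.6 m, τ = 362.6 × 2.6 = 942.8 N·m counterclockwise.
Toolbox: 18 × 9.8 = 176.4 N down at 1.4 m → arm 3.8 m, τ = 176.4 × 3.8 = 670.3 N·m counterclockwise.
Potted plant: 8.1 × 9.8 = 79.38 N down at 3.4 m → arm 1.8 m, τ = 79.38 × 1.8 = 142.9 N·m counterclockwise.
Box: 8.2 × 9.8 = 80.36 N down at 4.8 m → arm 0.4 m, τ = 80.36 × 0.4 = 32.14 N·m counterclockwise.
Net moment of the loads = 1788 N·m counterclockwise.
The upward force F acts at the left end, arm 5.2 m, giving F × 5.2 clockwise.
For rotational equilibrium, F × 5.2 = 1788, so F = 1788 / 5.2 = 344 N.

F ≈ 344 N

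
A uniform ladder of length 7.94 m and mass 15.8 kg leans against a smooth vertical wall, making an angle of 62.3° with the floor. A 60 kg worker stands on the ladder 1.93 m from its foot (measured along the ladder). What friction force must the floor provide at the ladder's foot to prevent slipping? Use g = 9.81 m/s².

Take moments about the foot of the ladder.
Ladder weight 15.8×9.81 = 155 N acts at 3.97 m along the ladder; its horizontal arm is 3.97·cos62.3° = 1.845 m → τ = 286 N·m clockwise.
Worker: 60×9.81 = 588.6 N at 1.93 m → arm 0.8971 m → τ = 528 N·m clockwise.
Wall normal N acts horizontally at the top; its moment arm is the height L sinθ = 7.94·sin62.3° = 7.03 m, counterclockwise.
Setting net torque to zero: N × 7.03 = 814 → N = 116 N.
ΣFx = 0: friction at the foot balances the wall's push, so f = N_wall = 116 N.

f ≈ 116 N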